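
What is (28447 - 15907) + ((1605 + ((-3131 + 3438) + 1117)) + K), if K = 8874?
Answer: 24443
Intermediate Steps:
(28447 - 15907) + ((1605 + ((-3131 + 3438) + 1117)) + K) = (28447 - 15907) + ((1605 + ((-3131 + 3438) + 1117)) + 8874) = 12540 + ((1605 + (307 + 1117)) + 8874) = 12540 + ((1605 + 1424) + 8874) = 12540 + (3029 + 8874) = 12540 + 11903 = 24443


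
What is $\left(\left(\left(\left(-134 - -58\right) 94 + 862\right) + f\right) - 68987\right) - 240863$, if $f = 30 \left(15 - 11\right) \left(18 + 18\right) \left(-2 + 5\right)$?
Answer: $-303172$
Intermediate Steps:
$f = 12960$ ($f = 30 \cdot 4 \cdot 36 \cdot 3 = 120 \cdot 108 = 12960$)
$\left(\left(\left(\left(-134 - -58\right) 94 + 862\right) + f\right) - 68987\right) - 240863 = \left(\left(\left(\left(-134 - -58\right) 94 + 862\right) + 12960\right) - 68987\right) - 240863 = \left(\left(\left(\left(-134 + 58\right) 94 + 862\right) + 12960\right) - 68987\right) - 240863 = \left(\left(\left(\left(-76\right) 94 + 862\right) + 12960\right) - 68987\right) - 240863 = \left(\left(\left(-7144 + 862\right) + 12960\right) - 68987\right) - 240863 = \left(\left(-6282 + 12960\right) - 68987\right) - 240863 = \left(6678 - 68987\right) - 240863 = -62309 - 240863 = -303172$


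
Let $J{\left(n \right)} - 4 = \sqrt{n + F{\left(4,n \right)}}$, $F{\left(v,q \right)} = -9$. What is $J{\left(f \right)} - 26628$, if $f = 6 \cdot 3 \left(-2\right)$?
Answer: $-26624 + 3 i \sqrt{5} \approx -26624.0 + 6.7082 i$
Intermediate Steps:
$f = -36$ ($f = 18 \left(-2\right) = -36$)
$J{\left(n \right)} = 4 + \sqrt{-9 + n}$ ($J{\left(n \right)} = 4 + \sqrt{n - 9} = 4 + \sqrt{-9 + n}$)
$J{\left(f \right)} - 26628 = \left(4 + \sqrt{-9 - 36}\right) - 26628 = \left(4 + \sqrt{-45}\right) - 26628 = \left(4 + 3 i \sqrt{5}\right) - 26628 = -26624 + 3 i \sqrt{5}$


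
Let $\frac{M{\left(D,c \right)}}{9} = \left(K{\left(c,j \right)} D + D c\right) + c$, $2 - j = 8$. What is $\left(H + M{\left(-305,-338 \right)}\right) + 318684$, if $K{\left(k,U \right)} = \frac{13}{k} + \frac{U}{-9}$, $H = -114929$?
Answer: $\frac{29296763}{26} \approx 1.1268 \cdot 10^{6}$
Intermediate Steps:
$j = -6$ ($j = 2 - 8 = -6$)
$K{\left(k,U \right)} = \frac{13}{k} - \frac{U}{9}$ ($K{\left(k,U \right)} = \frac{13}{k} + U \left(- \frac{1}{9}\right) = \frac{13}{k} - \frac{U}{9}$)
$M{\left(D,c \right)} = 9 c + 9 D c + 9 D \left(\frac{2}{3} + \frac{13}{c}\right)$ ($M{\left(D,c \right)} = 9 \left(\left(\left(\frac{13}{c} - - \frac{2}{3}\right) D + D c\right) + c\right) = 9 \left(\left(\left(\frac{13}{c} + \frac{2}{3}\right) D + D c\right) + c\right) = 9 \left(\left(\left(\frac{2}{3} + \frac{13}{c}\right) D + D c\right) + c\right) = 9 \left(\left(D \left(\frac{2}{3} + \frac{13}{c}\right) + D c\right) + c\right) = 9 \left(\left(D c + D \left(\frac{2}{3} + \frac{13}{c}\right)\right) + c\right) = 9 \left(c + D c + D \left(\frac{2}{3} + \frac{13}{c}\right)\right) = 9 c + 9 D c + 9 D \left(\frac{2}{3} + \frac{13}{c}\right)$)
$\left(H + M{\left(-305,-338 \right)}\right) + 318684 = \left(-114929 + \left(6 \left(-305\right) + 9 \left(-338\right) + 9 \left(-305\right) \left(-338\right) + 117 \left(-305\right) \frac{1}{-338}\right)\right) + 318684 = \left(-114929 + \left(-1830 - 3042 + 927810 + 117 \left(-305\right) \left(- \frac{1}{338}\right)\right)\right) + 318684 = \left(-114929 + \left(-1830 - 3042 + 927810 + \frac{2745}{26}\right)\right) + 318684 = \left(-114929 + \frac{23999133}{26}\right) + 318684 = \frac{21010979}{26} + 318684 = \frac{29296763}{26}$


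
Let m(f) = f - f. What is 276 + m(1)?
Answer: 276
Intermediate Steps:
m(f) = 0
276 + m(1) = 276 + 0 = 276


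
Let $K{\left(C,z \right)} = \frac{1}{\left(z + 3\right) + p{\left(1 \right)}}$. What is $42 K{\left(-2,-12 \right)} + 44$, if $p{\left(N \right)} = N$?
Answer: $\frac{155}{4} \approx 38.75$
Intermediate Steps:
$K{\left(C,z \right)} = \frac{1}{4 + z}$ ($K{\left(C,z \right)} = \frac{1}{\left(z + 3\right) + 1} = \frac{1}{\left(3 + z\right) + 1} = \frac{1}{4 + z}$)
$42 K{\left(-2,-12 \right)} + 44 = \frac{42}{4 - 12} + 44 = \frac{42}{-8} + 44 = 42 \left(- \frac{1}{8}\right) + 44 = - \frac{21}{4} + 44 = \frac{155}{4}$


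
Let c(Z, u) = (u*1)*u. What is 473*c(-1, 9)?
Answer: 38313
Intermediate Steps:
c(Z, u) = u**2 (c(Z, u) = u*u = u**2)
473*c(-1, 9) = 473*9**2 = 473*81 = 38313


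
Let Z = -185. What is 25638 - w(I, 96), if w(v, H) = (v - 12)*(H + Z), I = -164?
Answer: 9974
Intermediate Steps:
w(v, H) = (-185 + H)*(-12 + v) (w(v, H) = (v - 12)*(H - 185) = (-12 + v)*(-185 + H) = (-185 + H)*(-12 + v))
25638 - w(I, 96) = 25638 - (2220 - 185*(-164) - 12*96 + 96*(-164)) = 25638 - (2220 + 30340 - 1152 - 15744) = 25638 - 1*15664 = 25638 - 15664 = 9974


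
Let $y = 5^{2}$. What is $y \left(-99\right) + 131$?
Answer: $-2344$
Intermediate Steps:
$y = 25$
$y \left(-99\right) + 131 = 25 \left(-99\right) + 131 = -2475 + 131 = -2344$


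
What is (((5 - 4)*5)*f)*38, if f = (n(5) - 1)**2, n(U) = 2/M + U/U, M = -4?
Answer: 95/2 ≈ 47.500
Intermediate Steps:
n(U) = 1/2 (n(U) = 2/(-4) + U/U = 2*(-1/4) + 1 = -1/2 + 1 = 1/2)
f = 1/4 (f = (1/2 - 1)**2 = (-1/2)**2 = 1/4 ≈ 0.25000)
(((5 - 4)*5)*f)*38 = (((5 - 4)*5)*(1/4))*38 = ((1*5)*(1/4))*38 = (5*(1/4))*38 = (5/4)*38 = 95/2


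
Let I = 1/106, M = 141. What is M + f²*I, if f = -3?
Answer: 14955/106 ≈ 141.08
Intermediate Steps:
I = 1/106 ≈ 0.0094340
M + f²*I = 141 + (-3)²*(1/106) = 141 + 9*(1/106) = 141 + 9/106 = 14955/106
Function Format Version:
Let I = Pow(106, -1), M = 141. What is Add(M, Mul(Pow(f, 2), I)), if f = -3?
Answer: Rational(14955, 106) ≈ 141.08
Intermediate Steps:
I = Rational(1, 106) ≈ 0.0094340
Add(M, Mul(Pow(f, 2), I)) = Add(141, Mul(Pow(-3, 2), Rational(1, 106))) = Add(141, Mul(9, Rational(1, 106))) = Add(141, Rational(9, 106)) = Rational(14955, 106)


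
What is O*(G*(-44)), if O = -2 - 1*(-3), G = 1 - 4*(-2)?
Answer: -396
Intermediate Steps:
G = 9 (G = 1 + 8 = 9)
O = 1 (O = -2 + 3 = 1)
O*(G*(-44)) = 1*(9*(-44)) = 1*(-396) = -396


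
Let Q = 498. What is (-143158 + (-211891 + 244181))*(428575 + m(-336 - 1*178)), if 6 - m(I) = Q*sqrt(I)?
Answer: -47515918308 + 55212264*I*sqrt(514) ≈ -4.7516e+10 + 1.2517e+9*I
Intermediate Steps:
m(I) = 6 - 498*sqrt(I)
(-143158 + (-211891 + 244181))*(428575 + m(-336 - 1*178)) = (-143158 + (-211891 + 244181))*(428575 + (6 - 498*sqrt(-336 - 1*178))) = (-143158 + 32290)*(428575 + (6 - 498*sqrt(-336 - 178))) = -110868*(428575 + (6 - 498*I*sqrt(514))) = -110868*(428581 - 498*I*sqrt(514)) = -47515918308 + 55212264*I*sqrt(514)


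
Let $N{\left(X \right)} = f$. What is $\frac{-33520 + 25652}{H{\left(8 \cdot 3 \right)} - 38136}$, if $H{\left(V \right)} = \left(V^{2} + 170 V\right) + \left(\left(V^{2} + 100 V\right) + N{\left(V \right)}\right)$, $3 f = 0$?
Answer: $\frac{1967}{7626} \approx 0.25793$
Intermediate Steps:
$f = 0$ ($f = \frac{1}{3} \cdot 0 = 0$)
$N{\left(X \right)} = 0$
$H{\left(V \right)} = 2 V^{2} + 270 V$ ($H{\left(V \right)} = \left(V^{2} + 170 V\right) + \left(\left(V^{2} + 100 V\right) + 0\right) = \left(V^{2} + 170 V\right) + \left(V^{2} + 100 V\right) = 2 V^{2} + 270 V$)
$\frac{-33520 + 25652}{H{\left(8 \cdot 3 \right)} - 38136} = \frac{-33520 + 25652}{2 \cdot 8 \cdot 3 \left(135 + 8 \cdot 3\right) - 38136} = - \frac{7868}{2 \cdot 24 \left(135 + 24\right) - 38136} = - \frac{7868}{2 \cdot 24 \cdot 159 - 38136} = - \frac{7868}{7632 - 38136} = - \frac{7868}{-30504} = \left(-7868\right) \left(- \frac{1}{30504}\right) = \frac{1967}{7626}$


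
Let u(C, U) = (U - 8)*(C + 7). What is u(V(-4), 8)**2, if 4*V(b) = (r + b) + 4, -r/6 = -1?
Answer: 0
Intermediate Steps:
r = 6 (r = -6*(-1) = 6)
V(b) = 5/2 + b/4 (V(b) = ((6 + b) + 4)/4 = (10 + b)/4 = 5/2 + b/4)
u(C, U) = (-8 + U)*(7 + C)
u(V(-4), 8)**2 = (-56 - 8*(5/2 + (1/4)*(-4)) + 7*8 + (5/2 + (1/4)*(-4))*8)**2 = (-56 - 8*(5/2 - 1) + 56 + (5/2 - 1)*8)**2 = (-56 - 8*3/2 + 56 + (3/2)*8)**2 = (-56 - 12 + 56 + 12)**2 = 0**2 = 0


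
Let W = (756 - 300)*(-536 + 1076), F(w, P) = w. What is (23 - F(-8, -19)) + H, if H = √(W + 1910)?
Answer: 31 + 5*√9926 ≈ 529.15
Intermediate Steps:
W = 246240 (W = 456*540 = 246240)
H = 5*√9926 (H = √(246240 + 1910) = √248150 = 5*√9926 ≈ 498.15)
(23 - F(-8, -19)) + H = (23 - 1*(-8)) + 5*√9926 = (23 + 8) + 5*√9926 = 31 + 5*√9926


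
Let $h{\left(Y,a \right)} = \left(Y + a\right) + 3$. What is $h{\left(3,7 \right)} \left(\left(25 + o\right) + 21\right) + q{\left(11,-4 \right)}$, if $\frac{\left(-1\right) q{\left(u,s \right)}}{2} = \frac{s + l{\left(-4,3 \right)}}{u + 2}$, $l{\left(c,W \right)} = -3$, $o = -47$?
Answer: $- \frac{155}{13} \approx -11.923$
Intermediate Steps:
$h{\left(Y,a \right)} = 3 + Y + a$
$q{\left(u,s \right)} = - \frac{2 \left(-3 + s\right)}{2 + u}$ ($q{\left(u,s \right)} = - 2 \frac{s - 3}{u + 2} = - 2 \frac{-3 + s}{2 + u} = - \frac{2 \left(-3 + s\right)}{2 + u}$)
$h{\left(3,7 \right)} \left(\left(25 + o\right) + 21\right) + q{\left(11,-4 \right)} = \left(3 + 3 + 7\right) \left(\left(25 - 47\right) + 21\right) + \frac{2 \left(3 - -4\right)}{2 + 11} = 13 \left(-22 + 21\right) + \frac{2 \left(3 + 4\right)}{13} = 13 \left(-1\right) + 2 \cdot \frac{1}{13} \cdot 7 = -13 + \frac{14}{13} = - \frac{155}{13}$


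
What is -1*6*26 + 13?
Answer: -143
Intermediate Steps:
-1*6*26 + 13 = -6*26 + 13 = -156 + 13 = -143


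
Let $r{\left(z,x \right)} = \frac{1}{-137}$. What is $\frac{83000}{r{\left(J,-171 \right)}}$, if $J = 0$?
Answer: $-11371000$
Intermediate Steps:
$r{\left(z,x \right)} = - \frac{1}{137}$
$\frac{83000}{r{\left(J,-171 \right)}} = \frac{83000}{- \frac{1}{137}} = 83000 \left(-137\right) = -11371000$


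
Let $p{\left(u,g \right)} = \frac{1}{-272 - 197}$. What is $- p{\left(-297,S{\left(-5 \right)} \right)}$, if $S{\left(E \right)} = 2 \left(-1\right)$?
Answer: $\frac{1}{469} \approx 0.0021322$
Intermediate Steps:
$S{\left(E \right)} = -2$
$p{\left(u,g \right)} = - \frac{1}{469}$ ($p{\left(u,g \right)} = \frac{1}{-469} = - \frac{1}{469}$)
$- p{\left(-297,S{\left(-5 \right)} \right)} = \left(-1\right) \left(- \frac{1}{469}\right) = \frac{1}{469}$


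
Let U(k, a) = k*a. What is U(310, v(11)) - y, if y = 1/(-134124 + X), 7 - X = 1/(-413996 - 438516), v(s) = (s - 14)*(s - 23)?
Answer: 1275993688089992/114336351903 ≈ 11160.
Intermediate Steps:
v(s) = (-23 + s)*(-14 + s) (v(s) = (-14 + s)*(-23 + s) = (-23 + s)*(-14 + s))
X = 5967585/852512 (X = 7 - 1/(-413996 - 438516) = 7 - 1/(-852512) = 7 - 1*(-1/852512) = 7 + 1/852512 = 5967585/852512 ≈ 7.0000)
y = -852512/114336351903 (y = 1/(-134124 + 5967585/852512) = 1/(-114336351903/852512) = -852512/114336351903 ≈ -7.4562e-6)
U(k, a) = a*k
U(310, v(11)) - y = (322 + 11² - 37*11)*310 - 1*(-852512/114336351903) = (322 + 121 - 407)*310 + 852512/114336351903 = 36*310 + 852512/114336351903 = 11160 + 852512/114336351903 = 1275993688089992/114336351903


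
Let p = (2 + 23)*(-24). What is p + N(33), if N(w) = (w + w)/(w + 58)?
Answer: -54534/91 ≈ -599.27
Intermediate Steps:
p = -600 (p = 25*(-24) = -600)
N(w) = 2*w/(58 + w) (N(w) = (2*w)/(58 + w) = 2*w/(58 + w))
p + N(33) = -600 + 2*33/(58 + 33) = -600 + 2*33/91 = -600 + 2*33*(1/91) = -600 + 66/91 = -54534/91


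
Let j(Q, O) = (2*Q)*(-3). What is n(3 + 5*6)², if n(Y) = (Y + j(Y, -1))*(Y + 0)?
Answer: 29648025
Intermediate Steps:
j(Q, O) = -6*Q
n(Y) = -5*Y² (n(Y) = (Y - 6*Y)*(Y + 0) = (-5*Y)*Y = -5*Y²)
n(3 + 5*6)² = (-5*(3 + 5*6)²)² = (-5*(3 + 30)²)² = (-5*33²)² = (-5*1089)² = (-5445)² = 29648025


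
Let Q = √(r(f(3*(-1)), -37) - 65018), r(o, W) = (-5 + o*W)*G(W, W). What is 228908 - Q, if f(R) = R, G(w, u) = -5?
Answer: 228908 - 2*I*√16387 ≈ 2.2891e+5 - 256.02*I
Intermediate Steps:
r(o, W) = 25 - 5*W*o (r(o, W) = (-5 + o*W)*(-5) = (-5 + W*o)*(-5) = 25 - 5*W*o)
Q = 2*I*√16387 (Q = √((25 - 5*(-37)*3*(-1)) - 65018) = √((25 - 5*(-37)*(-3)) - 65018) = √((25 - 555) - 65018) = √(-530 - 65018) = √(-65548) = 2*I*√16387 ≈ 256.02*I)
228908 - Q = 228908 - 2*I*√16387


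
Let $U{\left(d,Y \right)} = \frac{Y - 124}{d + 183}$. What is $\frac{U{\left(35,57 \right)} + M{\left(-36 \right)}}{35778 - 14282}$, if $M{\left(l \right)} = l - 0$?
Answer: $- \frac{7915}{4686128} \approx -0.001689$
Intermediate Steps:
$M{\left(l \right)} = l$ ($M{\left(l \right)} = l + 0 = l$)
$U{\left(d,Y \right)} = \frac{-124 + Y}{183 + d}$
$\frac{U{\left(35,57 \right)} + M{\left(-36 \right)}}{35778 - 14282} = \frac{\frac{-124 + 57}{183 + 35} - 36}{35778 - 14282} = \frac{\frac{1}{218} \left(-67\right) - 36}{21496} = \left(\frac{1}{218} \left(-67\right) - 36\right) \frac{1}{21496} = \left(- \frac{67}{218} - 36\right) \frac{1}{21496} = \left(- \frac{7915}{218}\right) \frac{1}{21496} = - \frac{7915}{4686128}$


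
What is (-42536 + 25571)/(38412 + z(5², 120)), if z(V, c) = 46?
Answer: -16965/38458 ≈ -0.44113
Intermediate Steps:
(-42536 + 25571)/(38412 + z(5², 120)) = (-42536 + 25571)/(38412 + 46) = -16965/38458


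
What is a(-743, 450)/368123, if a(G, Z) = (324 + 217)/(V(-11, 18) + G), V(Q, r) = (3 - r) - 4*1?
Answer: -541/280509726 ≈ -1.9286e-6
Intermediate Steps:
V(Q, r) = -1 - r (V(Q, r) = (3 - r) - 4 = -1 - r)
a(G, Z) = 541/(-19 + G) (a(G, Z) = (324 + 217)/((-1 - 1*18) + G) = 541/((-1 - 18) + G) = 541/(-19 + G))
a(-743, 450)/368123 = (541/(-19 - 743))/368123 = (541/(-762))*(1/368123) = (541*(-1/762))*(1/368123) = -541/762*1/368123 = -541/280509726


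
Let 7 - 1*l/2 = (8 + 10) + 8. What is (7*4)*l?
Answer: -1064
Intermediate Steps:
l = -38 (l = 14 - 2*((8 + 10) + 8) = 14 - 2*(18 + 8) = 14 - 2*26 = 14 - 52 = -38)
(7*4)*l = (7*4)*(-38) = 28*(-38) = -1064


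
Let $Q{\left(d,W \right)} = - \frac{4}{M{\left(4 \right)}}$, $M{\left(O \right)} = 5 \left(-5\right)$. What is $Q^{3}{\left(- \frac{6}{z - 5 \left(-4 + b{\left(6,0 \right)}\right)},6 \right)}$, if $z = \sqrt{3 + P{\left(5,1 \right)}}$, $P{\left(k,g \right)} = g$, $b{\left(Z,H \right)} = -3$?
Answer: $\frac{64}{15625} \approx 0.004096$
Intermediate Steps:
$M{\left(O \right)} = -25$
$z = 2$ ($z = \sqrt{3 + 1} = \sqrt{4} = 2$)
$Q{\left(d,W \right)} = \frac{4}{25}$ ($Q{\left(d,W \right)} = - \frac{4}{-25} = \left(-4\right) \left(- \frac{1}{25}\right) = \frac{4}{25}$)
$Q^{3}{\left(- \frac{6}{z - 5 \left(-4 + b{\left(6,0 \right)}\right)},6 \right)} = \left(\frac{4}{25}\right)^{3} = \frac{64}{15625}$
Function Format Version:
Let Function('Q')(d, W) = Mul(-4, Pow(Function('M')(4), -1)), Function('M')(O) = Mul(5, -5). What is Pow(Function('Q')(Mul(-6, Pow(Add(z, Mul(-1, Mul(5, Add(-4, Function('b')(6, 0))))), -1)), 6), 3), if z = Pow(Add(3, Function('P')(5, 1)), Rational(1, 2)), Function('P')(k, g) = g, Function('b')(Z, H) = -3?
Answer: Rational(64, 15625) ≈ 0.0040960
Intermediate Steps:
Function('M')(O) = -25
z = 2 (z = Pow(Add(3, 1), Rational(1, 2)) = Pow(4, Rational(1, 2)) = 2)
Function('Q')(d, W) = Rational(4, 25) (Function('Q')(d, W) = Mul(-4, Pow(-25, -1)) = Mul(-4, Rational(-1, 25)) = Rational(4, 25))
Pow(Function('Q')(Mul(-6, Pow(Add(z, Mul(-1, Mul(5, Add(-4, Function('b')(6, 0))))), -1)), 6), 3) = Pow(Rational(4, 25), 3) = Rational(64, 15625)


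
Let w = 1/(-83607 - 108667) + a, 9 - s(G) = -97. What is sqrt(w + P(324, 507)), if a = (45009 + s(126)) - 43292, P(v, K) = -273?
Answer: sqrt(57302400975526)/192274 ≈ 39.370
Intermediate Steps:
s(G) = 106 (s(G) = 9 - 1*(-97) = 9 + 97 = 106)
a = 1823 (a = (45009 + 106) - 43292 = 45115 - 43292 = 1823)
w = 350515501/192274 (w = 1/(-83607 - 108667) + 1823 = 1/(-192274) + 1823 = -1/192274 + 1823 = 350515501/192274 ≈ 1823.0)
sqrt(w + P(324, 507)) = sqrt(350515501/192274 - 273) = sqrt(298024699/192274) = sqrt(57302400975526)/192274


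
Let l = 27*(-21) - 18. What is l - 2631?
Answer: -3216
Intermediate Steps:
l = -585 (l = -567 - 18 = -585)
l - 2631 = -585 - 2631 = -3216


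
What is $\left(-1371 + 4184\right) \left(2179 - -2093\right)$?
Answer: $12017136$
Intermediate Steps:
$\left(-1371 + 4184\right) \left(2179 - -2093\right) = 2813 \left(2179 + 2093\right) = 2813 \cdot 4272 = 12017136$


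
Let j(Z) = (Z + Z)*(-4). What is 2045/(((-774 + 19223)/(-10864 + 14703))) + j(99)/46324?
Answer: 90915940753/213657869 ≈ 425.52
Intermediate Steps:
j(Z) = -8*Z (j(Z) = (2*Z)*(-4) = -8*Z)
2045/(((-774 + 19223)/(-10864 + 14703))) + j(99)/46324 = 2045/(((-774 + 19223)/(-10864 + 14703))) - 8*99/46324 = 2045/((18449/3839)) - 792*1/46324 = 2045/((18449*(1/3839))) - 198/11581 = 2045/(18449/3839) - 198/11581 = 2045*(3839/18449) - 198/11581 = 7850755/18449 - 198/11581 = 90915940753/213657869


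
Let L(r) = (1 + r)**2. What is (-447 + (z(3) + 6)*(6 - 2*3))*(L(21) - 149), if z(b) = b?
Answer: -149745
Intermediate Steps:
(-447 + (z(3) + 6)*(6 - 2*3))*(L(21) - 149) = (-447 + (3 + 6)*(6 - 2*3))*((1 + 21)**2 - 149) = (-447 + 9*(6 - 6))*(22**2 - 149) = (-447 + 9*0)*(484 - 149) = (-447 + 0)*335 = -447*335 = -149745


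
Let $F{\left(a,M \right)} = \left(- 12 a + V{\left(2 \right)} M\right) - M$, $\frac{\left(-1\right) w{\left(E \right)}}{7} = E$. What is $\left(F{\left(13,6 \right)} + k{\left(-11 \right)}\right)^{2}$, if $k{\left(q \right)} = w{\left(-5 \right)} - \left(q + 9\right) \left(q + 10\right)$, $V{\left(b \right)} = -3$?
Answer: $21609$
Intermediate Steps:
$w{\left(E \right)} = - 7 E$
$k{\left(q \right)} = 35 - \left(9 + q\right) \left(10 + q\right)$ ($k{\left(q \right)} = \left(-7\right) \left(-5\right) - \left(q + 9\right) \left(q + 10\right) = 35 - \left(9 + q\right) \left(10 + q\right)$)
$F{\left(a,M \right)} = - 12 a - 4 M$ ($F{\left(a,M \right)} = \left(- 12 a - 3 M\right) - M = - 12 a - 4 M$)
$\left(F{\left(13,6 \right)} + k{\left(-11 \right)}\right)^{2} = \left(\left(\left(-12\right) 13 - 24\right) - -33\right)^{2} = \left(\left(-156 - 24\right) - -33\right)^{2} = \left(-180 - -33\right)^{2} = \left(-180 + 33\right)^{2} = \left(-147\right)^{2} = 21609$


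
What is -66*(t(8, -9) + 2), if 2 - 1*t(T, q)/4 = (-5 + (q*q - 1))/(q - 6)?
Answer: -1980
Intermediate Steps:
t(T, q) = 8 - 4*(-6 + q²)/(-6 + q) (t(T, q) = 8 - 4*(-5 + (q*q - 1))/(q - 6) = 8 - 4*(-5 + (q² - 1))/(-6 + q) = 8 - 4*(-5 + (-1 + q²))/(-6 + q) = 8 - 4*(-6 + q²)/(-6 + q))
-66*(t(8, -9) + 2) = -66*(4*(-6 - 1*(-9)² + 2*(-9))/(-6 - 9) + 2) = -66*(4*(-6 - 1*81 - 18)/(-15) + 2) = -66*(4*(-1/15)*(-6 - 81 - 18) + 2) = -66*(4*(-1/15)*(-105) + 2) = -66*(28 + 2) = -66*30 = -1980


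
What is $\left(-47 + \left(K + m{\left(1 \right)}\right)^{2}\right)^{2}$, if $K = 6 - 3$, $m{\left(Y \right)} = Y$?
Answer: $961$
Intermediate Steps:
$K = 3$ ($K = 6 - 3 = 3$)
$\left(-47 + \left(K + m{\left(1 \right)}\right)^{2}\right)^{2} = \left(-47 + \left(3 + 1\right)^{2}\right)^{2} = \left(-47 + 4^{2}\right)^{2} = \left(-47 + 16\right)^{2} = \left(-31\right)^{2} = 961$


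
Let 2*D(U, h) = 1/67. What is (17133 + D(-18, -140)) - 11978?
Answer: 690771/134 ≈ 5155.0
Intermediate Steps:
D(U, h) = 1/134 (D(U, h) = (½)/67 = (½)*(1/67) = 1/134)
(17133 + D(-18, -140)) - 11978 = (17133 + 1/134) - 11978 = 2295823/134 - 11978 = 690771/134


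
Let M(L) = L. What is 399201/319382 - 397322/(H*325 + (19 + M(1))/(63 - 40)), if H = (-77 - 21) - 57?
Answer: 69003237953/7551787390 ≈ 9.1373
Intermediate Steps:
H = -155 (H = -98 - 57 = -155)
399201/319382 - 397322/(H*325 + (19 + M(1))/(63 - 40)) = 399201/319382 - 397322/(-155*325 + (19 + 1)/(63 - 40)) = 399201*(1/319382) - 397322/(-50375 + 20/23) = 399201/319382 - 397322/(-50375 + 20*(1/23)) = 399201/319382 - 397322/(-50375 + 20/23) = 399201/319382 - 397322/(-1158605/23) = 399201/319382 - 397322*(-23/1158605) = 399201/319382 + 9138406/1158605 = 69003237953/7551787390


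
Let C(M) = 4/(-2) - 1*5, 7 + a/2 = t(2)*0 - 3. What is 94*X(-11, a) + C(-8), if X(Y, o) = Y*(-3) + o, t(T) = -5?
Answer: 1215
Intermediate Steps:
a = -20 (a = -14 + 2*(-5*0 - 3) = -14 + 2*(0 - 3) = -14 + 2*(-3) = -14 - 6 = -20)
X(Y, o) = o - 3*Y (X(Y, o) = -3*Y + o = o - 3*Y)
C(M) = -7 (C(M) = 4*(-1/2) - 5 = -2 - 5 = -7)
94*X(-11, a) + C(-8) = 94*(-20 - 3*(-11)) - 7 = 94*(-20 + 33) - 7 = 94*13 - 7 = 1222 - 7 = 1215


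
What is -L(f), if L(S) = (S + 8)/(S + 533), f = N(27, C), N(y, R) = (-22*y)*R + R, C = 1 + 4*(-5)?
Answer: -451/472 ≈ -0.95551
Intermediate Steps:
C = -19 (C = 1 - 20 = -19)
N(y, R) = R - 22*R*y (N(y, R) = -22*R*y + R = R - 22*R*y)
f = 11267 (f = -19*(1 - 22*27) = -19*(1 - 594) = -19*(-593) = 11267)
L(S) = (8 + S)/(533 + S)
-L(f) = -(8 + 11267)/(533 + 11267) = -11275/11800 = -1*451/472 = -451/472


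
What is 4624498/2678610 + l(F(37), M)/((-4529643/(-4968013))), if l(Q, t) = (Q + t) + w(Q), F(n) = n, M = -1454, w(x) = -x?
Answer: -1073775980000667/674063724235 ≈ -1593.0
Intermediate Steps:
l(Q, t) = t (l(Q, t) = (Q + t) - Q = t)
4624498/2678610 + l(F(37), M)/((-4529643/(-4968013))) = 4624498/2678610 - 1454/((-4529643/(-4968013))) = 4624498*(1/2678610) - 1454/((-4529643*(-1/4968013))) = 2312249/1339305 - 1454/4529643/4968013 = 2312249/1339305 - 1454*4968013/4529643 = 2312249/1339305 - 7223490902/4529643 = -1073775980000667/674063724235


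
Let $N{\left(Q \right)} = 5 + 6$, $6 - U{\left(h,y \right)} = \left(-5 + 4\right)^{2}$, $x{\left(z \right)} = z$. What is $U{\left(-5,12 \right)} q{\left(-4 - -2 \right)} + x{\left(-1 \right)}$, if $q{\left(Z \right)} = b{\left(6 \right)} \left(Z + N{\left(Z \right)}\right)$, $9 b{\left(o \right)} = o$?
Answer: $29$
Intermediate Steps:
$b{\left(o \right)} = \frac{o}{9}$
$U{\left(h,y \right)} = 5$ ($U{\left(h,y \right)} = 6 - \left(-5 + 4\right)^{2} = 6 - \left(-1\right)^{2} = 6 - 1 = 5$)
$N{\left(Q \right)} = 11$
$q{\left(Z \right)} = \frac{22}{3} + \frac{2 Z}{3}$ ($q{\left(Z \right)} = \frac{1}{9} \cdot 6 \left(Z + 11\right) = \frac{2 \left(11 + Z\right)}{3} = \frac{22}{3} + \frac{2 Z}{3}$)
$U{\left(-5,12 \right)} q{\left(-4 - -2 \right)} + x{\left(-1 \right)} = 5 \left(\frac{22}{3} + \frac{2 \left(-4 - -2\right)}{3}\right) - 1 = 5 \left(\frac{22}{3} + \frac{2 \left(-4 + 2\right)}{3}\right) - 1 = 5 \left(\frac{22}{3} + \frac{2}{3} \left(-2\right)\right) - 1 = 5 \left(\frac{22}{3} - \frac{4}{3}\right) - 1 = 5 \cdot 6 - 1 = 30 - 1 = 29$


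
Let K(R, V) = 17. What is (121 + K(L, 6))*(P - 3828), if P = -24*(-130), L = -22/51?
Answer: -97704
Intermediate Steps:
L = -22/51 (L = -22*1/51 = -22/51 ≈ -0.43137)
P = 3120
(121 + K(L, 6))*(P - 3828) = (121 + 17)*(3120 - 3828) = 138*(-708) = -97704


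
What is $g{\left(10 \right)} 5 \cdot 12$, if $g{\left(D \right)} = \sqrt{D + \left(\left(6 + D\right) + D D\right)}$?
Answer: $180 \sqrt{14} \approx 673.5$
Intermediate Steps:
$g{\left(D \right)} = \sqrt{6 + D^{2} + 2 D}$ ($g{\left(D \right)} = \sqrt{D + \left(\left(6 + D\right) + D^{2}\right)} = \sqrt{D + \left(6 + D + D^{2}\right)} = \sqrt{6 + D^{2} + 2 D}$)
$g{\left(10 \right)} 5 \cdot 12 = \sqrt{6 + 10^{2} + 2 \cdot 10} \cdot 5 \cdot 12 = \sqrt{6 + 100 + 20} \cdot 60 = \sqrt{126} \cdot 60 = 3 \sqrt{14} \cdot 60 = 180 \sqrt{14}$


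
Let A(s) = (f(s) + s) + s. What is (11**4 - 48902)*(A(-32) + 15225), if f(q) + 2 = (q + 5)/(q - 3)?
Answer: -18178612512/35 ≈ -5.1939e+8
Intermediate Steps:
f(q) = -2 + (5 + q)/(-3 + q) (f(q) = -2 + (q + 5)/(q - 3) = -2 + (5 + q)/(-3 + q))
A(s) = 2*s + (11 - s)/(-3 + s) (A(s) = ((11 - s)/(-3 + s) + s) + s = (s + (11 - s)/(-3 + s)) + s = 2*s + (11 - s)/(-3 + s))
(11**4 - 48902)*(A(-32) + 15225) = (11**4 - 48902)*((11 - 1*(-32) + 2*(-32)*(-3 - 32))/(-3 - 32) + 15225) = (14641 - 48902)*((11 + 32 + 2*(-32)*(-35))/(-35) + 15225) = -34261*(-(11 + 32 + 2240)/35 + 15225) = -34261*(-1/35*2283 + 15225) = -34261*(-2283/35 + 15225) = -34261*530592/35 = -18178612512/35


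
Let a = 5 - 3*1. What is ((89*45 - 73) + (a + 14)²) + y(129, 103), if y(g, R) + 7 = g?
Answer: 4310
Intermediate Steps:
y(g, R) = -7 + g
a = 2 (a = 5 - 3 = 2)
((89*45 - 73) + (a + 14)²) + y(129, 103) = ((89*45 - 73) + (2 + 14)²) + (-7 + 129) = ((4005 - 73) + 16²) + 122 = (3932 + 256) + 122 = 4188 + 122 = 4310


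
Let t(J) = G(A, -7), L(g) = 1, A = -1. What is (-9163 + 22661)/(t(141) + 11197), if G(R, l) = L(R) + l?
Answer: 13498/11191 ≈ 1.2061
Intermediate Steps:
G(R, l) = 1 + l
t(J) = -6 (t(J) = 1 - 7 = -6)
(-9163 + 22661)/(t(141) + 11197) = (-9163 + 22661)/(-6 + 11197) = 13498/11191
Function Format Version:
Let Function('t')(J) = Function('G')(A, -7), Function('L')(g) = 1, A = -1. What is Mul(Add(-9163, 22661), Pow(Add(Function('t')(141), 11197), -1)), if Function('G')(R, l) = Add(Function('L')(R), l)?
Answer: Rational(13498, 11191) ≈ 1.2061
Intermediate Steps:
Function('G')(R, l) = Add(1, l)
Function('t')(J) = -6 (Function('t')(J) = Add(1, -7) = -6)
Mul(Add(-9163, 22661), Pow(Add(Function('t')(141), 11197), -1)) = Mul(Add(-9163, 22661), Pow(Add(-6, 11197), -1)) = Mul(13498, Pow(11191, -1)) = Mul(13498, Rational(1, 11191)) = Rational(13498, 11191)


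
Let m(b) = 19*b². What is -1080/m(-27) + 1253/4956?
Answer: 21169/121068 ≈ 0.17485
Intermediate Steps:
-1080/m(-27) + 1253/4956 = -1080/(19*(-27)²) + 1253/4956 = -1080/(19*729) + 1253*(1/4956) = -1080/13851 + 179/708 = -1080*1/13851 + 179/708 = -40/513 + 179/708 = 21169/121068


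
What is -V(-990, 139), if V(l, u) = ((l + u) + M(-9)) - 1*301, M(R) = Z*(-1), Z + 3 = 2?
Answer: 1151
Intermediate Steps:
Z = -1 (Z = -3 + 2 = -1)
M(R) = 1 (M(R) = -1*(-1) = 1)
V(l, u) = -300 + l + u (V(l, u) = ((l + u) + 1) - 1*301 = (1 + l + u) - 301 = -300 + l + u)
-V(-990, 139) = -(-300 - 990 + 139) = -1*(-1151) = 1151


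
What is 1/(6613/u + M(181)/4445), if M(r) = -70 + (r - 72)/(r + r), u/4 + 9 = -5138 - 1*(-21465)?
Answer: 52514261240/4497017169 ≈ 11.678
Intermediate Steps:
u = 65272 (u = -36 + 4*(-5138 - 1*(-21465)) = -36 + 4*(-5138 + 21465) = -36 + 4*16327 = -36 + 65308 = 65272)
M(r) = -70 + (-72 + r)/(2*r) (M(r) = -70 + (-72 + r)/((2*r)) = -70 + (-72 + r)*(1/(2*r)) = -70 + (-72 + r)/(2*r))
1/(6613/u + M(181)/4445) = 1/(6613/65272 + (-139/2 - 36/181)/4445) = 1/(6613*(1/65272) + (-139/2 - 36*1/181)*(1/4445)) = 1/(6613/65272 + (-139/2 - 36/181)*(1/4445)) = 1/(6613/65272 - 25231/362*1/4445) = 1/(6613/65272 - 25231/1609090) = 1/(4497017169/52514261240) = 52514261240/4497017169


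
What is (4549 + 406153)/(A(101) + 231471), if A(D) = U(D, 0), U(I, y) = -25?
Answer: 205351/115723 ≈ 1.7745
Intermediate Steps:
A(D) = -25
(4549 + 406153)/(A(101) + 231471) = (4549 + 406153)/(-25 + 231471) = 410702/231446 = 410702*(1/231446) = 205351/115723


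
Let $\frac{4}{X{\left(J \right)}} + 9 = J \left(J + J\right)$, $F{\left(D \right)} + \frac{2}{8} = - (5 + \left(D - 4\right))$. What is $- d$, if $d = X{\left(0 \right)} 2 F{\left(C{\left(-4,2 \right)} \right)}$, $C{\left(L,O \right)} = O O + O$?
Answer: $- \frac{58}{9} \approx -6.4444$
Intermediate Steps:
$C{\left(L,O \right)} = O + O^{2}$ ($C{\left(L,O \right)} = O^{2} + O = O + O^{2}$)
$F{\left(D \right)} = - \frac{5}{4} - D$ ($F{\left(D \right)} = - \frac{1}{4} - \left(5 + \left(D - 4\right)\right) = - \frac{1}{4} - \left(5 + \left(-4 + D\right)\right) = - \frac{1}{4} - \left(1 + D\right) = - \frac{5}{4} - D$)
$X{\left(J \right)} = \frac{4}{-9 + 2 J^{2}}$ ($X{\left(J \right)} = \frac{4}{-9 + J \left(J + J\right)} = \frac{4}{-9 + J 2 J} = \frac{4}{-9 + 2 J^{2}}$)
$d = \frac{58}{9}$ ($d = \frac{4}{-9 + 2 \cdot 0^{2}} \cdot 2 \left(- \frac{5}{4} - 2 \left(1 + 2\right)\right) = \frac{4}{-9 + 2 \cdot 0} \cdot 2 \left(- \frac{5}{4} - 2 \cdot 3\right) = \frac{4}{-9 + 0} \cdot 2 \left(- \frac{5}{4} - 6\right) = \frac{4}{-9} \cdot 2 \left(- \frac{5}{4} - 6\right) = 4 \left(- \frac{1}{9}\right) 2 \left(- \frac{29}{4}\right) = \left(- \frac{4}{9}\right) 2 \left(- \frac{29}{4}\right) = \left(- \frac{8}{9}\right) \left(- \frac{29}{4}\right) = \frac{58}{9} \approx 6.4444$)
$- d = \left(-1\right) \frac{58}{9} = - \frac{58}{9}$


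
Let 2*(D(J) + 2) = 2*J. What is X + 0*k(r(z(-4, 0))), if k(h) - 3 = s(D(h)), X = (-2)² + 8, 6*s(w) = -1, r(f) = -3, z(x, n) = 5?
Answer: 12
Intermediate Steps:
D(J) = -2 + J (D(J) = -2 + (2*J)/2 = -2 + J)
s(w) = -⅙ (s(w) = (⅙)*(-1) = -⅙)
X = 12 (X = 4 + 8 = 12)
k(h) = 17/6 (k(h) = 3 - ⅙ = 17/6)
X + 0*k(r(z(-4, 0))) = 12 + 0*(17/6) = 12 + 0 = 12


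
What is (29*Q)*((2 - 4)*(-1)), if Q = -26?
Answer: -1508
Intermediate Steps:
(29*Q)*((2 - 4)*(-1)) = (29*(-26))*((2 - 4)*(-1)) = -(-1508)*(-1) = -754*2 = -1508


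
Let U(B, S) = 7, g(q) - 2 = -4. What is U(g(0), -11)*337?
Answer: 2359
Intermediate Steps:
g(q) = -2 (g(q) = 2 - 4 = -2)
U(g(0), -11)*337 = 7*337 = 2359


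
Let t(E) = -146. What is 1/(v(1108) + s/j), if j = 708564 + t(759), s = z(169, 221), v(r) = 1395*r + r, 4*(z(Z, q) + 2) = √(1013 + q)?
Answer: 6210039187408473568/9605489893811897711139255 - 1416836*√1234/9605489893811897711139255 ≈ 6.4651e-7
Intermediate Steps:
z(Z, q) = -2 + √(1013 + q)/4
v(r) = 1396*r
s = -2 + √1234/4 (s = -2 + √(1013 + 221)/4 = -2 + √1234/4 ≈ 6.7821)
j = 708418 (j = 708564 - 146 = 708418)
1/(v(1108) + s/j) = 1/(1396*1108 + (-2 + √1234/4)/708418) = 1/(1546768 + (-2 + √1234/4)*(1/708418)) = 1/(1546768 + (-1/354209 + √1234/2833672)) = 1/(547879146511/354209 + √1234/2833672)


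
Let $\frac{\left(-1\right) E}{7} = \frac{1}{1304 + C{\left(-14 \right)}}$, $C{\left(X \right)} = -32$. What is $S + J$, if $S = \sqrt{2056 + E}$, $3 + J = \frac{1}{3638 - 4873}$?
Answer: $- \frac{3706}{1235} + \frac{5 \sqrt{33265662}}{636} \approx 42.342$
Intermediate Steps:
$J = - \frac{3706}{1235}$ ($J = -3 + \frac{1}{3638 - 4873} = -3 + \frac{1}{-1235} = -3 - \frac{1}{1235} = - \frac{3706}{1235} \approx -3.0008$)
$E = - \frac{7}{1272}$ ($E = - \frac{7}{1304 - 32} = - \frac{7}{1272} \approx -0.0055031$)
$S = \frac{5 \sqrt{33265662}}{636}$ ($S = \sqrt{2056 - \frac{7}{1272}} = \sqrt{\frac{2615225}{1272}} = \frac{5 \sqrt{33265662}}{636} \approx 45.343$)
$S + J = \frac{5 \sqrt{33265662}}{636} - \frac{3706}{1235} = - \frac{3706}{1235} + \frac{5 \sqrt{33265662}}{636}$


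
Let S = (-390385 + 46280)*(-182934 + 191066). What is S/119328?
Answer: -699565465/29832 ≈ -23450.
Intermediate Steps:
S = -2798261860 (S = -344105*8132 = -2798261860)
S/119328 = -2798261860/119328 = -2798261860*1/119328 = -699565465/29832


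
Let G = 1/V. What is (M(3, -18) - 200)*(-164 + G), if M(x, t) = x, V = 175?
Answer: 5653703/175 ≈ 32307.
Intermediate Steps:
G = 1/175 ≈ 0.0057143
(M(3, -18) - 200)*(-164 + G) = (3 - 200)*(-164 + 1/175) = -197*(-28699/175) = 5653703/175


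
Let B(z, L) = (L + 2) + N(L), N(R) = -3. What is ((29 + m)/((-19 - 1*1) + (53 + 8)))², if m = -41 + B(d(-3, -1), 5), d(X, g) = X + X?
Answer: 64/1681 ≈ 0.038073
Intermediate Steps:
d(X, g) = 2*X
B(z, L) = -1 + L (B(z, L) = (L + 2) - 3 = (2 + L) - 3 = -1 + L)
m = -37 (m = -41 + (-1 + 5) = -41 + 4 = -37)
((29 + m)/((-19 - 1*1) + (53 + 8)))² = ((29 - 37)/((-19 - 1*1) + (53 + 8)))² = (-8/((-19 - 1) + 61))² = (-8/(-20 + 61))² = (-8/41)² = 64/1681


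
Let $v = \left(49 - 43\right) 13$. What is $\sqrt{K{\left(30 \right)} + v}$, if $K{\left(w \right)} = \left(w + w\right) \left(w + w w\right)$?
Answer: $\sqrt{55878} \approx 236.39$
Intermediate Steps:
$K{\left(w \right)} = 2 w \left(w + w^{2}\right)$
$v = 78$ ($v = \left(49 - 43\right) 13 = 6 \cdot 13 = 78$)
$\sqrt{K{\left(30 \right)} + v} = \sqrt{2 \cdot 30^{2} \left(1 + 30\right) + 78} = \sqrt{2 \cdot 900 \cdot 31 + 78} = \sqrt{55800 + 78} = \sqrt{55878}$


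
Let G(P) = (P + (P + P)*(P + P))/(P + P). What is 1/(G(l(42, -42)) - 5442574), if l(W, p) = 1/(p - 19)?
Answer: -122/663993971 ≈ -1.8374e-7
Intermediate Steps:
l(W, p) = 1/(-19 + p)
G(P) = (P + 4*P²)/(2*P) (G(P) = (P + (2*P)*(2*P))/((2*P)) = (P + 4*P²)*(1/(2*P)) = (P + 4*P²)/(2*P))
1/(G(l(42, -42)) - 5442574) = 1/((½ + 2/(-19 - 42)) - 5442574) = 1/((½ + 2/(-61)) - 5442574) = 1/((½ + 2*(-1/61)) - 5442574) = 1/((½ - 2/61) - 5442574) = 1/(57/122 - 5442574) = 1/(-663993971/122) = -122/663993971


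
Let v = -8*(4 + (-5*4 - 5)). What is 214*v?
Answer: 35952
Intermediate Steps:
v = 168 (v = -8*(4 + (-20 - 5)) = -8*(4 - 25) = -8*(-21) = 168)
214*v = 214*168 = 35952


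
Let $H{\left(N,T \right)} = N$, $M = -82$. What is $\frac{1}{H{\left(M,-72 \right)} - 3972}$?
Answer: $- \frac{1}{4054} \approx -0.00024667$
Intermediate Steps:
$\frac{1}{H{\left(M,-72 \right)} - 3972} = \frac{1}{-82 - 3972} = \frac{1}{-4054} = - \frac{1}{4054}$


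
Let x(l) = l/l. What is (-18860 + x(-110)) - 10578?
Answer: -29437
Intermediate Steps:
x(l) = 1
(-18860 + x(-110)) - 10578 = (-18860 + 1) - 10578 = -18859 - 10578 = -29437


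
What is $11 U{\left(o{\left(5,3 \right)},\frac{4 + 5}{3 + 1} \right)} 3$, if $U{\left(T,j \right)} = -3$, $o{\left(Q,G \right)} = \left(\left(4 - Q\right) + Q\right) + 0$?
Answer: $-99$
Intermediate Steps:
$o{\left(Q,G \right)} = 4$ ($o{\left(Q,G \right)} = 4 + 0 = 4$)
$11 U{\left(o{\left(5,3 \right)},\frac{4 + 5}{3 + 1} \right)} 3 = 11 \left(-3\right) 3 = \left(-33\right) 3 = -99$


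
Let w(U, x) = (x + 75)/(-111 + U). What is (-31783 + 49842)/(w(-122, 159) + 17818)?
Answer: 4207747/4151360 ≈ 1.0136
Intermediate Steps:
w(U, x) = (75 + x)/(-111 + U)
(-31783 + 49842)/(w(-122, 159) + 17818) = (-31783 + 49842)/((75 + 159)/(-111 - 122) + 17818) = 18059/(234/(-233) + 17818) = 18059/(-1/233*234 + 17818) = 18059/(-234/233 + 17818) = 18059/(4151360/233) = 18059*(233/4151360) = 4207747/4151360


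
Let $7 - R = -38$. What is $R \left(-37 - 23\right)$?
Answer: $-2700$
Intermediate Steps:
$R = 45$ ($R = 7 - -38 = 7 + 38 = 45$)
$R \left(-37 - 23\right) = 45 \left(-37 - 23\right) = 45 \left(-60\right) = -2700$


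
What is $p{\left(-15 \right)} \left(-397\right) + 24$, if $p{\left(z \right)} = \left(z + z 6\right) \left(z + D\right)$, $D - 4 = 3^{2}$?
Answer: $-83346$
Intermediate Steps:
$D = 13$ ($D = 4 + 3^{2} = 4 + 9 = 13$)
$p{\left(z \right)} = 7 z \left(13 + z\right)$ ($p{\left(z \right)} = \left(z + z 6\right) \left(z + 13\right) = \left(z + 6 z\right) \left(13 + z\right) = 7 z \left(13 + z\right)$)
$p{\left(-15 \right)} \left(-397\right) + 24 = 7 \left(-15\right) \left(13 - 15\right) \left(-397\right) + 24 = 7 \left(-15\right) \left(-2\right) \left(-397\right) + 24 = 210 \left(-397\right) + 24 = -83370 + 24 = -83346$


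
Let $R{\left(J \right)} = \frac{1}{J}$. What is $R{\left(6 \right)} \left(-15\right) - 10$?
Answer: $- \frac{25}{2} \approx -12.5$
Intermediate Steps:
$R{\left(6 \right)} \left(-15\right) - 10 = \frac{1}{6} \left(-15\right) - 10 = - \frac{5}{2} - 10 = - \frac{25}{2}$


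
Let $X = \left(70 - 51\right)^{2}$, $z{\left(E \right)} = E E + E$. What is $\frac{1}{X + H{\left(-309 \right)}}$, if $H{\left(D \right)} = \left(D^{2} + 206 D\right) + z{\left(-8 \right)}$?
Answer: $\frac{1}{32244} \approx 3.1014 \cdot 10^{-5}$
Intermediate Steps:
$z{\left(E \right)} = E + E^{2}$ ($z{\left(E \right)} = E^{2} + E = E + E^{2}$)
$H{\left(D \right)} = 56 + D^{2} + 206 D$ ($H{\left(D \right)} = \left(D^{2} + 206 D\right) - 8 \left(1 - 8\right) = \left(D^{2} + 206 D\right) - -56 = \left(D^{2} + 206 D\right) + 56 = 56 + D^{2} + 206 D$)
$X = 361$ ($X = \left(70 - 51\right)^{2} = 19^{2} = 361$)
$\frac{1}{X + H{\left(-309 \right)}} = \frac{1}{361 + \left(56 + \left(-309\right)^{2} + 206 \left(-309\right)\right)} = \frac{1}{361 + \left(56 + 95481 - 63654\right)} = \frac{1}{361 + 31883} = \frac{1}{32244}$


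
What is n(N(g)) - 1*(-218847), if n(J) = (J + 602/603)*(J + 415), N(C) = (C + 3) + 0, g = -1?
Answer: 44239559/201 ≈ 2.2010e+5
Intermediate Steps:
N(C) = 3 + C (N(C) = (3 + C) + 0 = 3 + C)
n(J) = (415 + J)*(602/603 + J) (n(J) = (J + 602*(1/603))*(415 + J) = (J + 602/603)*(415 + J) = (602/603 + J)*(415 + J) = (415 + J)*(602/603 + J))
n(N(g)) - 1*(-218847) = (249830/603 + (3 - 1)² + 250847*(3 - 1)/603) - 1*(-218847) = (249830/603 + 2² + (250847/603)*2) + 218847 = (249830/603 + 4 + 501694/603) + 218847 = 251312/201 + 218847 = 44239559/201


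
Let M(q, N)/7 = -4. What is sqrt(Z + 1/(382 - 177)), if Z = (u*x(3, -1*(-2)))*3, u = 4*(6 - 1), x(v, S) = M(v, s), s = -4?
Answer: I*sqrt(70601795)/205 ≈ 40.988*I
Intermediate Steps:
M(q, N) = -28 (M(q, N) = 7*(-4) = -28)
x(v, S) = -28
u = 20 (u = 4*5 = 20)
Z = -1680 (Z = (20*(-28))*3 = -560*3 = -1680)
sqrt(Z + 1/(382 - 177)) = sqrt(-1680 + 1/(382 - 177)) = sqrt(-1680 + 1/205) = sqrt(-344399/205) = I*sqrt(70601795)/205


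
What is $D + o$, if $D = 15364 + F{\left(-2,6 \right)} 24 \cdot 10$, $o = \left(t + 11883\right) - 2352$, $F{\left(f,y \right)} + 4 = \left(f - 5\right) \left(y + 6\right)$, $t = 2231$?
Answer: $6006$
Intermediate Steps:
$F{\left(f,y \right)} = -4 + \left(-5 + f\right) \left(6 + y\right)$ ($F{\left(f,y \right)} = -4 + \left(f - 5\right) \left(y + 6\right) = -4 + \left(-5 + f\right) \left(6 + y\right)$)
$o = 11762$ ($o = \left(2231 + 11883\right) - 2352 = 14114 - 2352 = 11762$)
$D = -5756$ ($D = 15364 + \left(-34 - 30 + 6 \left(-2\right) - 12\right) 24 \cdot 10 = 15364 + \left(-34 - 30 - 12 - 12\right) 24 \cdot 10 = 15364 + \left(-88\right) 24 \cdot 10 = 15364 - 21120 = -5756$)
$D + o = -5756 + 11762 = 6006$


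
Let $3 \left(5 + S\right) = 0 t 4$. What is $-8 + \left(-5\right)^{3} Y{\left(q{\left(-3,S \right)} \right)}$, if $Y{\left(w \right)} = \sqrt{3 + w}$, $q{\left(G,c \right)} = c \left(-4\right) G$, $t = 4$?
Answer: $-8 - 125 i \sqrt{57} \approx -8.0 - 943.73 i$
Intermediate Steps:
$S = -5$ ($S = -5 + \frac{0 \cdot 4 \cdot 4}{3} = -5 + \frac{0 \cdot 4}{3} = -5 + \frac{1}{3} \cdot 0 = -5 + 0 = -5$)
$q{\left(G,c \right)} = - 4 G c$ ($q{\left(G,c \right)} = - 4 c G = - 4 G c$)
$-8 + \left(-5\right)^{3} Y{\left(q{\left(-3,S \right)} \right)} = -8 + \left(-5\right)^{3} \sqrt{3 - \left(-12\right) \left(-5\right)} = -8 - 125 \sqrt{3 - 60} = -8 - 125 \sqrt{-57} = -8 - 125 i \sqrt{57}$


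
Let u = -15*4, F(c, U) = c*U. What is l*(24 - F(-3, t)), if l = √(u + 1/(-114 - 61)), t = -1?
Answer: 3*I*√73507/5 ≈ 162.67*I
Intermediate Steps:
F(c, U) = U*c
u = -60
l = I*√73507/35 (l = √(-60 + 1/(-114 - 61)) = √(-60 + 1/(-175)) = √(-60 - 1/175) = √(-10501/175) = I*√73507/35 ≈ 7.7463*I)
l*(24 - F(-3, t)) = (I*√73507/35)*(24 - (-1)*(-3)) = (I*√73507/35)*(24 - 1*3) = (I*√73507/35)*(24 - 3) = (I*√73507/35)*21 = 3*I*√73507/5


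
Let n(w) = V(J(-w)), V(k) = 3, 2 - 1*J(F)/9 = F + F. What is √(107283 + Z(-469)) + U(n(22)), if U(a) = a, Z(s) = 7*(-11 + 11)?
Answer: 3 + √107283 ≈ 330.54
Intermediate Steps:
J(F) = 18 - 18*F (J(F) = 18 - 9*(F + F) = 18 - 18*F)
n(w) = 3
Z(s) = 0 (Z(s) = 7*0 = 0)
√(107283 + Z(-469)) + U(n(22)) = √(107283 + 0) + 3 = √107283 + 3 = 3 + √107283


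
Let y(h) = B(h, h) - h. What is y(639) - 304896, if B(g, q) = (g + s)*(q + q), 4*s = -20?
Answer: 504717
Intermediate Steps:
s = -5 (s = (¼)*(-20) = -5)
B(g, q) = 2*q*(-5 + g) (B(g, q) = (g - 5)*(q + q) = (-5 + g)*(2*q) = 2*q*(-5 + g))
y(h) = -h + 2*h*(-5 + h) (y(h) = 2*h*(-5 + h) - h = -h + 2*h*(-5 + h))
y(639) - 304896 = 639*(-11 + 2*639) - 304896 = 639*(-11 + 1278) - 304896 = 639*1267 - 304896 = 809613 - 304896 = 504717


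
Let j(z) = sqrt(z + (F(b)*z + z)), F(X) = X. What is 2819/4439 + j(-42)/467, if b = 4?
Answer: 2819/4439 + 6*I*sqrt(7)/467 ≈ 0.63505 + 0.033993*I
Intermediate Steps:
j(z) = sqrt(6)*sqrt(z) (j(z) = sqrt(z + (4*z + z)) = sqrt(z + 5*z) = sqrt(6*z) = sqrt(6)*sqrt(z))
2819/4439 + j(-42)/467 = 2819/4439 + (sqrt(6)*sqrt(-42))/467 = 2819*(1/4439) + (sqrt(6)*(I*sqrt(42)))*(1/467) = 2819/4439 + (6*I*sqrt(7))*(1/467) = 2819/4439 + 6*I*sqrt(7)/467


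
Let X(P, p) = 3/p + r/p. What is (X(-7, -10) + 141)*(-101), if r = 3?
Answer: -70902/5 ≈ -14180.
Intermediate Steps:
X(P, p) = 6/p (X(P, p) = 3/p + 3/p = 6/p)
(X(-7, -10) + 141)*(-101) = (6/(-10) + 141)*(-101) = (6*(-⅒) + 141)*(-101) = (-⅗ + 141)*(-101) = (702/5)*(-101) = -70902/5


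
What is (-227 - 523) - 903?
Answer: -1653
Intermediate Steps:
(-227 - 523) - 903 = -750 - 903 = -1653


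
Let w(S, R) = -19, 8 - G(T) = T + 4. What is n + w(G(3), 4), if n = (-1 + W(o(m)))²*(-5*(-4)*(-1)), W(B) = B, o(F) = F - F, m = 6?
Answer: -39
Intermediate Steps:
G(T) = 4 - T (G(T) = 8 - (T + 4) = 8 - (4 + T) = 8 + (-4 - T) = 4 - T)
o(F) = 0
n = -20 (n = (-1 + 0)²*(-5*(-4)*(-1)) = (-1)²*(20*(-1)) = 1*(-20) = -20)
n + w(G(3), 4) = -20 - 19 = -39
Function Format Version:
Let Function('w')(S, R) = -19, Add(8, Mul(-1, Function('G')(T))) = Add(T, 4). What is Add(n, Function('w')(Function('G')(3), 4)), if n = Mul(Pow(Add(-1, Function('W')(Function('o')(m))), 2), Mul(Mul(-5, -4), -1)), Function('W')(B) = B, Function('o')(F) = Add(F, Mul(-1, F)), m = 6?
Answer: -39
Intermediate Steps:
Function('G')(T) = Add(4, Mul(-1, T)) (Function('G')(T) = Add(8, Mul(-1, Add(T, 4))) = Add(8, Mul(-1, Add(4, T))) = Add(8, Add(-4, Mul(-1, T))) = Add(4, Mul(-1, T)))
Function('o')(F) = 0
n = -20 (n = Mul(Pow(Add(-1, 0), 2), Mul(Mul(-5, -4), -1)) = Mul(Pow(-1, 2), Mul(20, -1)) = Mul(1, -20) = -20)
Add(n, Function('w')(Function('G')(3), 4)) = Add(-20, -19) = -39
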